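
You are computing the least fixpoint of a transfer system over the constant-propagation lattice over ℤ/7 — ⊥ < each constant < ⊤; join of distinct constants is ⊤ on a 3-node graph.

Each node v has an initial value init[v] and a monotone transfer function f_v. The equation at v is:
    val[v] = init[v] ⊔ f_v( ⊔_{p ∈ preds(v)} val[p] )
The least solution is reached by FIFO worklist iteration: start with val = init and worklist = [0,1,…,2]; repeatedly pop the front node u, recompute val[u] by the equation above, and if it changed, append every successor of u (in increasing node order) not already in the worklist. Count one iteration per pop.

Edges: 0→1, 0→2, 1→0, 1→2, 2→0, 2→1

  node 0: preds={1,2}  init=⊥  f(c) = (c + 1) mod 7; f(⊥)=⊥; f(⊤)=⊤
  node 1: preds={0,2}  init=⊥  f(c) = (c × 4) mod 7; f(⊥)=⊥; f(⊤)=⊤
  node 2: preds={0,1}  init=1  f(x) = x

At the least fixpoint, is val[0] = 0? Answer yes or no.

Worklist (6 pops):
  #1 pop 0: in=1 → 2 (was ⊥); enqueue []
  #2 pop 1: in=⊤ → ⊤ (was ⊥); enqueue [0]
  #3 pop 2: in=⊤ → ⊤ (was 1); enqueue [1]
  #4 pop 0: in=⊤ → ⊤ (was 2); enqueue [2]
  #5 pop 1: in=⊤ → ⊤ (no change)
  #6 pop 2: in=⊤ → ⊤ (no change)

Fixpoint:
  val[0] = ⊤
  val[1] = ⊤
  val[2] = ⊤

no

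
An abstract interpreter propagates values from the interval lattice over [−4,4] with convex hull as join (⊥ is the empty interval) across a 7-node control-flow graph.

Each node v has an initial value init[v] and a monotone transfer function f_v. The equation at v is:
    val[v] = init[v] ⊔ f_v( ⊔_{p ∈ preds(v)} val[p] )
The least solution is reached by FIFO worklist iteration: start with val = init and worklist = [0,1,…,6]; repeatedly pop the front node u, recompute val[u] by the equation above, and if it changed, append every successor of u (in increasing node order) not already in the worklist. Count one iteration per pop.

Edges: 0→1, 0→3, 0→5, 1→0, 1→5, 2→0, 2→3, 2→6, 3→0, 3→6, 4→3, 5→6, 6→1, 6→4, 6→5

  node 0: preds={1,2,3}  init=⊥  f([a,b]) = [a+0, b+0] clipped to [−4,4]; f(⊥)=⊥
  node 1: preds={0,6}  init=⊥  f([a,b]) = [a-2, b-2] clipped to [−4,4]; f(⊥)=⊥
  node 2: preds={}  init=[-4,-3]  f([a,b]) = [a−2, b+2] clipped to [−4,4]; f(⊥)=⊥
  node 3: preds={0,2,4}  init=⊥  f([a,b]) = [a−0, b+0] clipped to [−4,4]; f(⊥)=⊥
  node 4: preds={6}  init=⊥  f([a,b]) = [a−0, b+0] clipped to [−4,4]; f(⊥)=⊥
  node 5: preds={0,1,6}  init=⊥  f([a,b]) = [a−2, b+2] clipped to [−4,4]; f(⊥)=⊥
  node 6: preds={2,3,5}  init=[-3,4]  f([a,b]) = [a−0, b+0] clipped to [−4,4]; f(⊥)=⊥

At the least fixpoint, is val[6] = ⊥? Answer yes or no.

Trace (17 dequeues):
  [1] u=0 | in [-4,-3] | out [-4,-3] | prev ⊥ | push {}
  [2] u=1 | in [-4,4] | out [-4,2] | prev ⊥ | push {0}
  [3] u=2 | in ⊥ | out [-4,-3] | ==
  [4] u=3 | in [-4,-3] | out [-4,-3] | prev ⊥ | push {}
  [5] u=4 | in [-3,4] | out [-3,4] | prev ⊥ | push {3}
  [6] u=5 | in [-4,4] | out [-4,4] | prev ⊥ | push {}
  [7] u=6 | in [-4,4] | out [-4,4] | prev [-3,4] | push {1,4,5}
  [8] u=0 | in [-4,2] | out [-4,2] | prev [-4,-3] | push {}
  [9] u=3 | in [-4,4] | out [-4,4] | prev [-4,-3] | push {0,6}
  [10] u=1 | in [-4,4] | out [-4,2] | ==
  [11] u=4 | in [-4,4] | out [-4,4] | prev [-3,4] | push {3}
  [12] u=5 | in [-4,4] | out [-4,4] | ==
  [13] u=0 | in [-4,4] | out [-4,4] | prev [-4,2] | push {1,5}
  [14] u=6 | in [-4,4] | out [-4,4] | ==
  [15] u=3 | in [-4,4] | out [-4,4] | ==
  [16] u=1 | in [-4,4] | out [-4,2] | ==
  [17] u=5 | in [-4,4] | out [-4,4] | ==

Converged values:
  [0] [-4,4]
  [1] [-4,2]
  [2] [-4,-3]
  [3] [-4,4]
  [4] [-4,4]
  [5] [-4,4]
  [6] [-4,4]

no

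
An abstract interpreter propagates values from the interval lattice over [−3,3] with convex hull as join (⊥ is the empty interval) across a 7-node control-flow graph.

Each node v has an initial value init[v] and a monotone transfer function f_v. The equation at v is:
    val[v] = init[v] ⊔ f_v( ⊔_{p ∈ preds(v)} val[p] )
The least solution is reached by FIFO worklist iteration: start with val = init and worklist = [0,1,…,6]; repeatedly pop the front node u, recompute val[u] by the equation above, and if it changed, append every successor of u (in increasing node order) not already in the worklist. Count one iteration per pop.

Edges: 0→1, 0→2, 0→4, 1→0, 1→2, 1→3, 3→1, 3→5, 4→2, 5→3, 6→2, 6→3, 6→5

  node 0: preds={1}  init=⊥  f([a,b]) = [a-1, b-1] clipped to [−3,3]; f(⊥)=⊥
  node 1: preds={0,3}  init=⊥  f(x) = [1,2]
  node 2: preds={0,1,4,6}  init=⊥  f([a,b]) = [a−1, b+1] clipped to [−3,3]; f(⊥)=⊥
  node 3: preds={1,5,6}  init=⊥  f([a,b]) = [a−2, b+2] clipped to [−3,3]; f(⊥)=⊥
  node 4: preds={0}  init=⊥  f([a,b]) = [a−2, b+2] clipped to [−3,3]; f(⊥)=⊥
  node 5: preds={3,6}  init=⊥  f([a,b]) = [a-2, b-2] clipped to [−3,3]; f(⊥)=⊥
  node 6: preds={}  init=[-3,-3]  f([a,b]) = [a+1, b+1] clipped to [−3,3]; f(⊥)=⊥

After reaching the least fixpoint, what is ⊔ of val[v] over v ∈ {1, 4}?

[-2,3]

Trace (13 dequeues):
  [1] u=0 | in ⊥ | out ⊥ | ==
  [2] u=1 | in ⊥ | out [1,2] | prev ⊥ | push {0}
  [3] u=2 | in [-3,2] | out [-3,3] | prev ⊥ | push {}
  [4] u=3 | in [-3,2] | out [-3,3] | prev ⊥ | push {1}
  [5] u=4 | in ⊥ | out ⊥ | ==
  [6] u=5 | in [-3,3] | out [-3,1] | prev ⊥ | push {3}
  [7] u=6 | in ⊥ | out [-3,-3] | ==
  [8] u=0 | in [1,2] | out [0,1] | prev ⊥ | push {2,4}
  [9] u=1 | in [-3,3] | out [1,2] | ==
  [10] u=3 | in [-3,2] | out [-3,3] | ==
  [11] u=2 | in [-3,2] | out [-3,3] | ==
  [12] u=4 | in [0,1] | out [-2,3] | prev ⊥ | push {2}
  [13] u=2 | in [-3,3] | out [-3,3] | ==

Converged values:
  [0] [0,1]
  [1] [1,2]
  [2] [-3,3]
  [3] [-3,3]
  [4] [-2,3]
  [5] [-3,1]
  [6] [-3,-3]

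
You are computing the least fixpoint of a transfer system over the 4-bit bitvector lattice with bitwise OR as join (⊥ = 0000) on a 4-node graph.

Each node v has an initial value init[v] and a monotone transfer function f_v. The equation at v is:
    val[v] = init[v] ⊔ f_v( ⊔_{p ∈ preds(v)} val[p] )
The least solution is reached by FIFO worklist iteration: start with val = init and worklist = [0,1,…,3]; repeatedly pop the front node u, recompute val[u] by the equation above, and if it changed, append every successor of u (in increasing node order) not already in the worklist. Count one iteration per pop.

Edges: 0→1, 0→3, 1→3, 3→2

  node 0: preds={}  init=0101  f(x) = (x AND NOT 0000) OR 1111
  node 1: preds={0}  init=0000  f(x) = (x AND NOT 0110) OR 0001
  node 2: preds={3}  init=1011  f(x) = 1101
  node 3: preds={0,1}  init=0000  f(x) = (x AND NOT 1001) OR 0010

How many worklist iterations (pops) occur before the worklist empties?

Worklist (5 pops):
  #1 pop 0: in=0000 → 1111 (was 0101); enqueue []
  #2 pop 1: in=1111 → 1001 (was 0000); enqueue []
  #3 pop 2: in=0000 → 1111 (was 1011); enqueue []
  #4 pop 3: in=1111 → 0110 (was 0000); enqueue [2]
  #5 pop 2: in=0110 → 1111 (no change)

Fixpoint:
  val[0] = 1111
  val[1] = 1001
  val[2] = 1111
  val[3] = 0110

5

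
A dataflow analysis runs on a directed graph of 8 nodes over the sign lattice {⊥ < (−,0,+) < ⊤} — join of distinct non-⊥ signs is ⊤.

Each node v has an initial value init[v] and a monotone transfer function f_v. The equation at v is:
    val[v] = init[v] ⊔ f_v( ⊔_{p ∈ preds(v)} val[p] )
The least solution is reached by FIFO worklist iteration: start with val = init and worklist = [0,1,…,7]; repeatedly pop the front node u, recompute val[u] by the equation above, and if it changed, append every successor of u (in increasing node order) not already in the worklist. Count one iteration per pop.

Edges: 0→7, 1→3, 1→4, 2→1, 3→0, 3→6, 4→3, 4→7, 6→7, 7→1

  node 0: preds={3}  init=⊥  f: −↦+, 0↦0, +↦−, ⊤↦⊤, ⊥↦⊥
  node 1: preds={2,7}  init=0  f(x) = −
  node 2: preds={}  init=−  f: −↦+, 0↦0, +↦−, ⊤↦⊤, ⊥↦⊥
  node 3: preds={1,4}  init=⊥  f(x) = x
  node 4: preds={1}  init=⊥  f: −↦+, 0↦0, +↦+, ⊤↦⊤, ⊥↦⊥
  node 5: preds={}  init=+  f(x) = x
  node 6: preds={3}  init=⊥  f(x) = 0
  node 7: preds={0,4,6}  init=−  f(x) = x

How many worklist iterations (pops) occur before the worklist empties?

12

Trace (12 dequeues):
  [1] u=0 | in ⊥ | out ⊥ | ==
  [2] u=1 | in − | out ⊤ | prev 0 | push {}
  [3] u=2 | in ⊥ | out − | ==
  [4] u=3 | in ⊤ | out ⊤ | prev ⊥ | push {0}
  [5] u=4 | in ⊤ | out ⊤ | prev ⊥ | push {3}
  [6] u=5 | in ⊥ | out + | ==
  [7] u=6 | in ⊤ | out 0 | prev ⊥ | push {}
  [8] u=7 | in ⊤ | out ⊤ | prev − | push {1}
  [9] u=0 | in ⊤ | out ⊤ | prev ⊥ | push {7}
  [10] u=3 | in ⊤ | out ⊤ | ==
  [11] u=1 | in ⊤ | out ⊤ | ==
  [12] u=7 | in ⊤ | out ⊤ | ==

Converged values:
  [0] ⊤
  [1] ⊤
  [2] −
  [3] ⊤
  [4] ⊤
  [5] +
  [6] 0
  [7] ⊤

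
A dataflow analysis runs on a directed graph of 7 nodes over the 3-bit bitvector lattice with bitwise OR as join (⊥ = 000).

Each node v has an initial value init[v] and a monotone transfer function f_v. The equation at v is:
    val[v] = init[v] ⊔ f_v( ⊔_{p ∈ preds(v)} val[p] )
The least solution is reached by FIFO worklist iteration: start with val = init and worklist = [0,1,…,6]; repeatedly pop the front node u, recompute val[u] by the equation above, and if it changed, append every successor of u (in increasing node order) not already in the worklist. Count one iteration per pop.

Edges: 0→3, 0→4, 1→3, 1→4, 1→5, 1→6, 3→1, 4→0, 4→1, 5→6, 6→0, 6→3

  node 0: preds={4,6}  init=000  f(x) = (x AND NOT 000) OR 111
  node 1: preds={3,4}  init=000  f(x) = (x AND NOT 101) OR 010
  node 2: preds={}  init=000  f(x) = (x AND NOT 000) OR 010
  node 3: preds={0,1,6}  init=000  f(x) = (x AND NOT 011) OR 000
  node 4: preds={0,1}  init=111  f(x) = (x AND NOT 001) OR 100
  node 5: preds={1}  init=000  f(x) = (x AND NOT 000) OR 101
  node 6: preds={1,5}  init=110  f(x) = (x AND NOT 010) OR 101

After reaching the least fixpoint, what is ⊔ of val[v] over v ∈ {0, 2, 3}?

Trace (10 dequeues):
  [1] u=0 | in 111 | out 111 | prev 000 | push {}
  [2] u=1 | in 111 | out 010 | prev 000 | push {}
  [3] u=2 | in 000 | out 010 | prev 000 | push {}
  [4] u=3 | in 111 | out 100 | prev 000 | push {1}
  [5] u=4 | in 111 | out 111 | ==
  [6] u=5 | in 010 | out 111 | prev 000 | push {}
  [7] u=6 | in 111 | out 111 | prev 110 | push {0,3}
  [8] u=1 | in 111 | out 010 | ==
  [9] u=0 | in 111 | out 111 | ==
  [10] u=3 | in 111 | out 100 | ==

Converged values:
  [0] 111
  [1] 010
  [2] 010
  [3] 100
  [4] 111
  [5] 111
  [6] 111

111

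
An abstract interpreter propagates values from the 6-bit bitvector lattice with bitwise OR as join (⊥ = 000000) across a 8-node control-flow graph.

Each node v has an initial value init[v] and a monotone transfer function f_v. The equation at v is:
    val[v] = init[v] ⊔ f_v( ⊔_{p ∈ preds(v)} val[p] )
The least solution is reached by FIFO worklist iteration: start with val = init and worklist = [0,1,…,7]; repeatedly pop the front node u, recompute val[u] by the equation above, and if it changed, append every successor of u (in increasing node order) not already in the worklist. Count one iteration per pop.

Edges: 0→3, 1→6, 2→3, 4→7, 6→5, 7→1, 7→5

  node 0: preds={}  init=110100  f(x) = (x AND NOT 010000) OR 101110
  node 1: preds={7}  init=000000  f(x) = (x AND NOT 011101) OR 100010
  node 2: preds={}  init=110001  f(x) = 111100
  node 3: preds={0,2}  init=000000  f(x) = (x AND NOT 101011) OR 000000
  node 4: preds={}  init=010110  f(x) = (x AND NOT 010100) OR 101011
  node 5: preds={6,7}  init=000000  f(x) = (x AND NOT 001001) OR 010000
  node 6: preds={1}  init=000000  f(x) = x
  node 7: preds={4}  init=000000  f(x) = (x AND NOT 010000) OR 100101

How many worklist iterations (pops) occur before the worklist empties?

Trace (10 dequeues):
  [1] u=0 | in 000000 | out 111110 | prev 110100 | push {}
  [2] u=1 | in 000000 | out 100010 | prev 000000 | push {}
  [3] u=2 | in 000000 | out 111101 | prev 110001 | push {}
  [4] u=3 | in 111111 | out 010100 | prev 000000 | push {}
  [5] u=4 | in 000000 | out 111111 | prev 010110 | push {}
  [6] u=5 | in 000000 | out 010000 | prev 000000 | push {}
  [7] u=6 | in 100010 | out 100010 | prev 000000 | push {5}
  [8] u=7 | in 111111 | out 101111 | prev 000000 | push {1}
  [9] u=5 | in 101111 | out 110110 | prev 010000 | push {}
  [10] u=1 | in 101111 | out 100010 | ==

Converged values:
  [0] 111110
  [1] 100010
  [2] 111101
  [3] 010100
  [4] 111111
  [5] 110110
  [6] 100010
  [7] 101111

10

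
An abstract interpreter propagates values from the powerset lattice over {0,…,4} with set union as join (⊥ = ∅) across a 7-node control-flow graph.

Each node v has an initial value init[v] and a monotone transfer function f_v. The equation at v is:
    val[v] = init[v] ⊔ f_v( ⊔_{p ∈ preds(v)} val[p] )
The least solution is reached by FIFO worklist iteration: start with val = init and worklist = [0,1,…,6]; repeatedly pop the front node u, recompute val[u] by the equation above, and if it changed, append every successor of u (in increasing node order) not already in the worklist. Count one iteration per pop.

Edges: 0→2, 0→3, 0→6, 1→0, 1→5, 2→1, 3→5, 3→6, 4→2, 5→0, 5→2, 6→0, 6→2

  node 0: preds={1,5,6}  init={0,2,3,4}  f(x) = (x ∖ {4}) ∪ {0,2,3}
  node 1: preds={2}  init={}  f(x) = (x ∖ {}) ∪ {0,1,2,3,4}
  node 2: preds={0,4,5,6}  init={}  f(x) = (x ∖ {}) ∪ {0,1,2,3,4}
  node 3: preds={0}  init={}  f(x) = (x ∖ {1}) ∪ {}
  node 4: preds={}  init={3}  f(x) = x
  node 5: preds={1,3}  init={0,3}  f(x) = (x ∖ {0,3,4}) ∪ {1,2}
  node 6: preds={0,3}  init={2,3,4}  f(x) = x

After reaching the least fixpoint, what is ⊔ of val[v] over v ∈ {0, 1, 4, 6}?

{0,1,2,3,4}

Iteration log — 14 steps:
  step 1. node 0  ⊔preds={0,2,3,4}  new={0,2,3,4}  stable
  step 2. node 1  ⊔preds={}  new={0,1,2,3,4}  old={}  +wl: 0
  step 3. node 2  ⊔preds={0,2,3,4}  new={0,1,2,3,4}  old={}  +wl: 1
  step 4. node 3  ⊔preds={0,2,3,4}  new={0,2,3,4}  old={}  +wl: 
  step 5. node 4  ⊔preds={}  new={3}  stable
  step 6. node 5  ⊔preds={0,1,2,3,4}  new={0,1,2,3}  old={0,3}  +wl: 2
  step 7. node 6  ⊔preds={0,2,3,4}  new={0,2,3,4}  old={2,3,4}  +wl: 
  step 8. node 0  ⊔preds={0,1,2,3,4}  new={0,1,2,3,4}  old={0,2,3,4}  +wl: 3,6
  step 9. node 1  ⊔preds={0,1,2,3,4}  new={0,1,2,3,4}  stable
  step 10. node 2  ⊔preds={0,1,2,3,4}  new={0,1,2,3,4}  stable
  step 11. node 3  ⊔preds={0,1,2,3,4}  new={0,2,3,4}  stable
  step 12. node 6  ⊔preds={0,1,2,3,4}  new={0,1,2,3,4}  old={0,2,3,4}  +wl: 0,2
  step 13. node 0  ⊔preds={0,1,2,3,4}  new={0,1,2,3,4}  stable
  step 14. node 2  ⊔preds={0,1,2,3,4}  new={0,1,2,3,4}  stable

Least fixpoint reached:
  node 0: {0,1,2,3,4}
  node 1: {0,1,2,3,4}
  node 2: {0,1,2,3,4}
  node 3: {0,2,3,4}
  node 4: {3}
  node 5: {0,1,2,3}
  node 6: {0,1,2,3,4}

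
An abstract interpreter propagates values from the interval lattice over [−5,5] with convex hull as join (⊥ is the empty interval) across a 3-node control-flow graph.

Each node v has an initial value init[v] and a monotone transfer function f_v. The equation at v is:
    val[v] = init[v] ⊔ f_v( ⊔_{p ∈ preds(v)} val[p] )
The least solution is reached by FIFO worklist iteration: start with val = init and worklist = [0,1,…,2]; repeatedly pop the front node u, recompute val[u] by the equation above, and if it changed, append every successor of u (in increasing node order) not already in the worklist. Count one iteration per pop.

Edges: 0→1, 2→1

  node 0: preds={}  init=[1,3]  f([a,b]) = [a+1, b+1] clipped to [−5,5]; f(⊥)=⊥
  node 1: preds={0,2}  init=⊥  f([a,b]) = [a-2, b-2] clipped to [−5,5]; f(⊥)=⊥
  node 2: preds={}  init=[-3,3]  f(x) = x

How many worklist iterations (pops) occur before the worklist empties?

3

Trace (3 dequeues):
  [1] u=0 | in ⊥ | out [1,3] | ==
  [2] u=1 | in [-3,3] | out [-5,1] | prev ⊥ | push {}
  [3] u=2 | in ⊥ | out [-3,3] | ==

Converged values:
  [0] [1,3]
  [1] [-5,1]
  [2] [-3,3]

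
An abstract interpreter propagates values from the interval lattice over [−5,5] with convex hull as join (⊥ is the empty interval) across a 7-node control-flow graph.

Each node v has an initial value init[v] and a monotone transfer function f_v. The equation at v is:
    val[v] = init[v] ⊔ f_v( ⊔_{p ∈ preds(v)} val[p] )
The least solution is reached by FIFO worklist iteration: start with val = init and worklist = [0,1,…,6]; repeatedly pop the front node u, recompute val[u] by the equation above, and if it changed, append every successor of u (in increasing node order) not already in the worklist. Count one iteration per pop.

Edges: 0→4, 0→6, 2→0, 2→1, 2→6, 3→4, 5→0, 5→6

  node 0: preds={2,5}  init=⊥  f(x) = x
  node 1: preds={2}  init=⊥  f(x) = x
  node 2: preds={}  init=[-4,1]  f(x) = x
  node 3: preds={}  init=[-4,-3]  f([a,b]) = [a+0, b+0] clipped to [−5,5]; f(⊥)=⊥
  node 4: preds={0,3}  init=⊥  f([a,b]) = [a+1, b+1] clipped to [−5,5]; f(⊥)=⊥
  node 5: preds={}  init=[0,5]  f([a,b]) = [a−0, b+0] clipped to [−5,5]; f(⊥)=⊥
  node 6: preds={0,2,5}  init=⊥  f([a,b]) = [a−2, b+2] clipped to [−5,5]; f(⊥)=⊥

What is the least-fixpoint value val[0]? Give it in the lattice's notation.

Worklist (7 pops):
  #1 pop 0: in=[-4,5] → [-4,5] (was ⊥); enqueue []
  #2 pop 1: in=[-4,1] → [-4,1] (was ⊥); enqueue []
  #3 pop 2: in=⊥ → [-4,1] (no change)
  #4 pop 3: in=⊥ → [-4,-3] (no change)
  #5 pop 4: in=[-4,5] → [-3,5] (was ⊥); enqueue []
  #6 pop 5: in=⊥ → [0,5] (no change)
  #7 pop 6: in=[-4,5] → [-5,5] (was ⊥); enqueue []

Fixpoint:
  val[0] = [-4,5]
  val[1] = [-4,1]
  val[2] = [-4,1]
  val[3] = [-4,-3]
  val[4] = [-3,5]
  val[5] = [0,5]
  val[6] = [-5,5]

[-4,5]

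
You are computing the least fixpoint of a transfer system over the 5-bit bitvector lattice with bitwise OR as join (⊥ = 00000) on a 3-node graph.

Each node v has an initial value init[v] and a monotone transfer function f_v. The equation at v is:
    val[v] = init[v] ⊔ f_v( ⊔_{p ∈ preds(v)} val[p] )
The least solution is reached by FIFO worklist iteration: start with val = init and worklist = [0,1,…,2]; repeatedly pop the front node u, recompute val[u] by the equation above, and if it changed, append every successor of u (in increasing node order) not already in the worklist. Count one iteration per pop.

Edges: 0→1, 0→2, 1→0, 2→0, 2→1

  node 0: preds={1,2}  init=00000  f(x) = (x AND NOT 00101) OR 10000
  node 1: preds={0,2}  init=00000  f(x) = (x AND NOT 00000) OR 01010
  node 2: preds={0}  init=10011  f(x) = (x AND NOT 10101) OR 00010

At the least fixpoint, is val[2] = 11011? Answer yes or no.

Trace (8 dequeues):
  [1] u=0 | in 10011 | out 10010 | prev 00000 | push {}
  [2] u=1 | in 10011 | out 11011 | prev 00000 | push {0}
  [3] u=2 | in 10010 | out 10011 | ==
  [4] u=0 | in 11011 | out 11010 | prev 10010 | push {1,2}
  [5] u=1 | in 11011 | out 11011 | ==
  [6] u=2 | in 11010 | out 11011 | prev 10011 | push {0,1}
  [7] u=0 | in 11011 | out 11010 | ==
  [8] u=1 | in 11011 | out 11011 | ==

Converged values:
  [0] 11010
  [1] 11011
  [2] 11011

yes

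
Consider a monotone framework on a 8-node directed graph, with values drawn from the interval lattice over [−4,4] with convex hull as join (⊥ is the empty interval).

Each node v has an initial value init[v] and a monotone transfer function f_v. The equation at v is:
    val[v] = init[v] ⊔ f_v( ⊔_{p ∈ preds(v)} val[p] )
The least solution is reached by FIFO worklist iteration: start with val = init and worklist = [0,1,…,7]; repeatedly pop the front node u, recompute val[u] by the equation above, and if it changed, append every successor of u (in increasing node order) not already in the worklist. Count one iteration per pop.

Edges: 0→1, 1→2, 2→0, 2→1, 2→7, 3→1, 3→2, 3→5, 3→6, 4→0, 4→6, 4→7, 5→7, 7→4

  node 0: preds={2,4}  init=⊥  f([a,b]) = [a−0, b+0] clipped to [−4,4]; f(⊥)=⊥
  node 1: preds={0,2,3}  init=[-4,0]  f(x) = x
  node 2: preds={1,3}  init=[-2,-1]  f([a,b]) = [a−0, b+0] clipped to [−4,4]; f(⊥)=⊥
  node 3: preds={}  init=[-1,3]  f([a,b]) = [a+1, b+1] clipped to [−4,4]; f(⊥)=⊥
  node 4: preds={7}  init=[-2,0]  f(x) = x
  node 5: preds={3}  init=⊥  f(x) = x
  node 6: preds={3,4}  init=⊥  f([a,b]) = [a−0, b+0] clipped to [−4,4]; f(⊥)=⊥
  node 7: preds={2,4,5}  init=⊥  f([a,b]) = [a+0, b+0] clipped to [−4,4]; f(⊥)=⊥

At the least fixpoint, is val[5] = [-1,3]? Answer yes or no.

Worklist (14 pops):
  #1 pop 0: in=[-2,0] → [-2,0] (was ⊥); enqueue []
  #2 pop 1: in=[-2,3] → [-4,3] (was [-4,0]); enqueue []
  #3 pop 2: in=[-4,3] → [-4,3] (was [-2,-1]); enqueue [0,1]
  #4 pop 3: in=⊥ → [-1,3] (no change)
  #5 pop 4: in=⊥ → [-2,0] (no change)
  #6 pop 5: in=[-1,3] → [-1,3] (was ⊥); enqueue []
  #7 pop 6: in=[-2,3] → [-2,3] (was ⊥); enqueue []
  #8 pop 7: in=[-4,3] → [-4,3] (was ⊥); enqueue [4]
  #9 pop 0: in=[-4,3] → [-4,3] (was [-2,0]); enqueue []
  #10 pop 1: in=[-4,3] → [-4,3] (no change)
  #11 pop 4: in=[-4,3] → [-4,3] (was [-2,0]); enqueue [0,6,7]
  #12 pop 0: in=[-4,3] → [-4,3] (no change)
  #13 pop 6: in=[-4,3] → [-4,3] (was [-2,3]); enqueue []
  #14 pop 7: in=[-4,3] → [-4,3] (no change)

Fixpoint:
  val[0] = [-4,3]
  val[1] = [-4,3]
  val[2] = [-4,3]
  val[3] = [-1,3]
  val[4] = [-4,3]
  val[5] = [-1,3]
  val[6] = [-4,3]
  val[7] = [-4,3]

yes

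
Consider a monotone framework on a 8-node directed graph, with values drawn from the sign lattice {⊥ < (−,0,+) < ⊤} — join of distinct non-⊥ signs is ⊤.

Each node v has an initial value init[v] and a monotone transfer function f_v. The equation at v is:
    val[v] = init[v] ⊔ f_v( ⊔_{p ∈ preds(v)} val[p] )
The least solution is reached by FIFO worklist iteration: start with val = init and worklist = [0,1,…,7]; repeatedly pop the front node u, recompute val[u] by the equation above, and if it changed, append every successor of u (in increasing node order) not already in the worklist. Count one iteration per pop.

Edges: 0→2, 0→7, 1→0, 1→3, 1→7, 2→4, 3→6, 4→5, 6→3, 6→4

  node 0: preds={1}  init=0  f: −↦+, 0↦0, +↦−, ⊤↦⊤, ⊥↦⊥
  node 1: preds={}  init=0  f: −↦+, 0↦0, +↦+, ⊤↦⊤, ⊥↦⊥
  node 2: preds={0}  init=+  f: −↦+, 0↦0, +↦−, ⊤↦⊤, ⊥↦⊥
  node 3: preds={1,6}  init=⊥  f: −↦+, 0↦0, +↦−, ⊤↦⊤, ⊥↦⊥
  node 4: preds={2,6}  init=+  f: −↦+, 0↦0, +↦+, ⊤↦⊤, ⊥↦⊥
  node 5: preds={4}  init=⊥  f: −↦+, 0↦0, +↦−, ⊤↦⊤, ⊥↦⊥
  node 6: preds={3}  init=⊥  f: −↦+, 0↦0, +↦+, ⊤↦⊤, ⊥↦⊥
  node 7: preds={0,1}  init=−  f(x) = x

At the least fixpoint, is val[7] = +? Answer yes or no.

Trace (10 dequeues):
  [1] u=0 | in 0 | out 0 | ==
  [2] u=1 | in ⊥ | out 0 | ==
  [3] u=2 | in 0 | out ⊤ | prev + | push {}
  [4] u=3 | in 0 | out 0 | prev ⊥ | push {}
  [5] u=4 | in ⊤ | out ⊤ | prev + | push {}
  [6] u=5 | in ⊤ | out ⊤ | prev ⊥ | push {}
  [7] u=6 | in 0 | out 0 | prev ⊥ | push {3,4}
  [8] u=7 | in 0 | out ⊤ | prev − | push {}
  [9] u=3 | in 0 | out 0 | ==
  [10] u=4 | in ⊤ | out ⊤ | ==

Converged values:
  [0] 0
  [1] 0
  [2] ⊤
  [3] 0
  [4] ⊤
  [5] ⊤
  [6] 0
  [7] ⊤

no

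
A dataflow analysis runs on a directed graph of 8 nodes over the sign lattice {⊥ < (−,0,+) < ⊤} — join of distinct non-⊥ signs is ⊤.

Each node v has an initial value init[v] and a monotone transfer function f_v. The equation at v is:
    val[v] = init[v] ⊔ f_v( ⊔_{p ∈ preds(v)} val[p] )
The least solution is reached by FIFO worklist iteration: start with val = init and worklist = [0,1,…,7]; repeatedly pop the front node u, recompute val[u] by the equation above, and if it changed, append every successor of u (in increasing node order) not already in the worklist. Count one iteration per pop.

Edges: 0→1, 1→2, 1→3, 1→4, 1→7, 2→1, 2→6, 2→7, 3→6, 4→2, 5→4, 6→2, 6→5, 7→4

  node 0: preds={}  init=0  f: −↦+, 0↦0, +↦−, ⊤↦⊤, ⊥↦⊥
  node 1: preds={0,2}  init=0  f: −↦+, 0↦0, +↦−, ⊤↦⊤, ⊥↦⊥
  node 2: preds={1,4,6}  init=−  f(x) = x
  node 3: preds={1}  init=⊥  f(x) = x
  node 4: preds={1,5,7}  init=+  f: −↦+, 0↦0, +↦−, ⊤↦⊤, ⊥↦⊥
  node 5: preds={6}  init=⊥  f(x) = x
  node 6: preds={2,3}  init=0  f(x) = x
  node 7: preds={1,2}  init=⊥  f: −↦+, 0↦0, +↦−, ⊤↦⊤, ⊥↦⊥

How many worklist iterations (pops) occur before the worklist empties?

13

Trace (13 dequeues):
  [1] u=0 | in ⊥ | out 0 | ==
  [2] u=1 | in ⊤ | out ⊤ | prev 0 | push {}
  [3] u=2 | in ⊤ | out ⊤ | prev − | push {1}
  [4] u=3 | in ⊤ | out ⊤ | prev ⊥ | push {}
  [5] u=4 | in ⊤ | out ⊤ | prev + | push {2}
  [6] u=5 | in 0 | out 0 | prev ⊥ | push {4}
  [7] u=6 | in ⊤ | out ⊤ | prev 0 | push {5}
  [8] u=7 | in ⊤ | out ⊤ | prev ⊥ | push {}
  [9] u=1 | in ⊤ | out ⊤ | ==
  [10] u=2 | in ⊤ | out ⊤ | ==
  [11] u=4 | in ⊤ | out ⊤ | ==
  [12] u=5 | in ⊤ | out ⊤ | prev 0 | push {4}
  [13] u=4 | in ⊤ | out ⊤ | ==

Converged values:
  [0] 0
  [1] ⊤
  [2] ⊤
  [3] ⊤
  [4] ⊤
  [5] ⊤
  [6] ⊤
  [7] ⊤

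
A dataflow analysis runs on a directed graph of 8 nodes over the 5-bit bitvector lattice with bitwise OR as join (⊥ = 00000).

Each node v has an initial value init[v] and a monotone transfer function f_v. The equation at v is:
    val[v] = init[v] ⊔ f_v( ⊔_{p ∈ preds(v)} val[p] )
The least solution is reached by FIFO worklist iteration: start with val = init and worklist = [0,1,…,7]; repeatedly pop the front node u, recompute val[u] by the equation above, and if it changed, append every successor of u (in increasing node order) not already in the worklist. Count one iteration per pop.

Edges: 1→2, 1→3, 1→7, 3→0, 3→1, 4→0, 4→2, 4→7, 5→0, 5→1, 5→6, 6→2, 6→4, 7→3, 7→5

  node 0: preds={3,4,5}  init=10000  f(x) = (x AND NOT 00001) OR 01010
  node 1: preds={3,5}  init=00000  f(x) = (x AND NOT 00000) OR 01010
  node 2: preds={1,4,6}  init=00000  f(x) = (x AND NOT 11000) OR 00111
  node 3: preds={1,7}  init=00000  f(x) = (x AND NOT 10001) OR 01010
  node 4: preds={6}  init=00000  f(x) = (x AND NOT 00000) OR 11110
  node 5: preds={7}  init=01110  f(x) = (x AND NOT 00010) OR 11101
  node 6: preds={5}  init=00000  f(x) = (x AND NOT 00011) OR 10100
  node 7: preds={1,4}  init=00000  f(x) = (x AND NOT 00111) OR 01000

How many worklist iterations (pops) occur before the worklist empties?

15

Iteration log — 15 steps:
  step 1. node 0  ⊔preds=01110  new=11110  old=10000  +wl: 
  step 2. node 1  ⊔preds=01110  new=01110  old=00000  +wl: 
  step 3. node 2  ⊔preds=01110  new=00111  old=00000  +wl: 
  step 4. node 3  ⊔preds=01110  new=01110  old=00000  +wl: 0,1
  step 5. node 4  ⊔preds=00000  new=11110  old=00000  +wl: 2
  step 6. node 5  ⊔preds=00000  new=11111  old=01110  +wl: 
  step 7. node 6  ⊔preds=11111  new=11100  old=00000  +wl: 4
  step 8. node 7  ⊔preds=11110  new=11000  old=00000  +wl: 3,5
  step 9. node 0  ⊔preds=11111  new=11110  stable
  step 10. node 1  ⊔preds=11111  new=11111  old=01110  +wl: 7
  step 11. node 2  ⊔preds=11111  new=00111  stable
  step 12. node 4  ⊔preds=11100  new=11110  stable
  step 13. node 3  ⊔preds=11111  new=01110  stable
  step 14. node 5  ⊔preds=11000  new=11111  stable
  step 15. node 7  ⊔preds=11111  new=11000  stable

Least fixpoint reached:
  node 0: 11110
  node 1: 11111
  node 2: 00111
  node 3: 01110
  node 4: 11110
  node 5: 11111
  node 6: 11100
  node 7: 11000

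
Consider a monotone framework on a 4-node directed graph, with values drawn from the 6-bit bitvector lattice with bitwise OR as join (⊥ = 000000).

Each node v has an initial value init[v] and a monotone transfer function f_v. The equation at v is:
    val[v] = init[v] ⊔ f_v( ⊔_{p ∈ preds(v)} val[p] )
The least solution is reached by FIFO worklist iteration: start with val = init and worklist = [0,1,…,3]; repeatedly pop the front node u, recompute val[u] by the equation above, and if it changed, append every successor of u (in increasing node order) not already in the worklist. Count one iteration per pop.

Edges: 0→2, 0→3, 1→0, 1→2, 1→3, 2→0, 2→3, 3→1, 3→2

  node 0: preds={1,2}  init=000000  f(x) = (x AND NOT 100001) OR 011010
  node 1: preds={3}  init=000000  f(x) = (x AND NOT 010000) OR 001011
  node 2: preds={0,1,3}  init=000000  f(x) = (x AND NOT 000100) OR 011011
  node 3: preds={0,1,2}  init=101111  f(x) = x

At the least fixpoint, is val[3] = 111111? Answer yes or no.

Trace (8 dequeues):
  [1] u=0 | in 000000 | out 011010 | prev 000000 | push {}
  [2] u=1 | in 101111 | out 101111 | prev 000000 | push {0}
  [3] u=2 | in 111111 | out 111011 | prev 000000 | push {}
  [4] u=3 | in 111111 | out 111111 | prev 101111 | push {1,2}
  [5] u=0 | in 111111 | out 011110 | prev 011010 | push {3}
  [6] u=1 | in 111111 | out 101111 | ==
  [7] u=2 | in 111111 | out 111011 | ==
  [8] u=3 | in 111111 | out 111111 | ==

Converged values:
  [0] 011110
  [1] 101111
  [2] 111011
  [3] 111111

yes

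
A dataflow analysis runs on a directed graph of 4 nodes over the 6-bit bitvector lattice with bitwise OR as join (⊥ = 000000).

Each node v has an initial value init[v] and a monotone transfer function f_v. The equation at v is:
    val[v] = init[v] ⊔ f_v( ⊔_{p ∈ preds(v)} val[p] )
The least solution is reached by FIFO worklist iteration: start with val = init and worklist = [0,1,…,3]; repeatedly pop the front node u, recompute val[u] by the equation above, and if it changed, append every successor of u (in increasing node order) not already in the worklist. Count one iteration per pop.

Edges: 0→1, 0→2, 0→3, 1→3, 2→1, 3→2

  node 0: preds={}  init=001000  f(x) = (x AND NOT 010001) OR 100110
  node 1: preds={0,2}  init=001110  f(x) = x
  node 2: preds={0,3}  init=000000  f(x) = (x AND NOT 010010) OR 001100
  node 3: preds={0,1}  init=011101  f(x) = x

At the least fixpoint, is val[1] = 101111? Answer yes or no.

Trace (7 dequeues):
  [1] u=0 | in 000000 | out 101110 | prev 001000 | push {}
  [2] u=1 | in 101110 | out 101110 | prev 001110 | push {}
  [3] u=2 | in 111111 | out 101101 | prev 000000 | push {1}
  [4] u=3 | in 101110 | out 111111 | prev 011101 | push {2}
  [5] u=1 | in 101111 | out 101111 | prev 101110 | push {3}
  [6] u=2 | in 111111 | out 101101 | ==
  [7] u=3 | in 101111 | out 111111 | ==

Converged values:
  [0] 101110
  [1] 101111
  [2] 101101
  [3] 111111

yes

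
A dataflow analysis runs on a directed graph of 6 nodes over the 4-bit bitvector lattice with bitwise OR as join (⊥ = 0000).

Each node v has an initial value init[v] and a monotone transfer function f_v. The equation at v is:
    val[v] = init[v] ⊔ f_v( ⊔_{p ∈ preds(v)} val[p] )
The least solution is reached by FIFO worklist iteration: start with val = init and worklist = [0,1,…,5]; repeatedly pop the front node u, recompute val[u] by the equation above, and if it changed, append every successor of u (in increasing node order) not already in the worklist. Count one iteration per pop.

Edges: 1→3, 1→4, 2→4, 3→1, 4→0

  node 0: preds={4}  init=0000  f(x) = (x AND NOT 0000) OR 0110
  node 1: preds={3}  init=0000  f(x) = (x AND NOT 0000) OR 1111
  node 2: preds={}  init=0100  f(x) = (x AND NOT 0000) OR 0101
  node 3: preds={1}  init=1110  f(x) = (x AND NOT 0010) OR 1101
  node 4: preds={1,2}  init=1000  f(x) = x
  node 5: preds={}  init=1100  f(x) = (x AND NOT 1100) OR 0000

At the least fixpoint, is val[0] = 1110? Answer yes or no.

no

Worklist (8 pops):
  #1 pop 0: in=1000 → 1110 (was 0000); enqueue []
  #2 pop 1: in=1110 → 1111 (was 0000); enqueue []
  #3 pop 2: in=0000 → 0101 (was 0100); enqueue []
  #4 pop 3: in=1111 → 1111 (was 1110); enqueue [1]
  #5 pop 4: in=1111 → 1111 (was 1000); enqueue [0]
  #6 pop 5: in=0000 → 1100 (no change)
  #7 pop 1: in=1111 → 1111 (no change)
  #8 pop 0: in=1111 → 1111 (was 1110); enqueue []

Fixpoint:
  val[0] = 1111
  val[1] = 1111
  val[2] = 0101
  val[3] = 1111
  val[4] = 1111
  val[5] = 1100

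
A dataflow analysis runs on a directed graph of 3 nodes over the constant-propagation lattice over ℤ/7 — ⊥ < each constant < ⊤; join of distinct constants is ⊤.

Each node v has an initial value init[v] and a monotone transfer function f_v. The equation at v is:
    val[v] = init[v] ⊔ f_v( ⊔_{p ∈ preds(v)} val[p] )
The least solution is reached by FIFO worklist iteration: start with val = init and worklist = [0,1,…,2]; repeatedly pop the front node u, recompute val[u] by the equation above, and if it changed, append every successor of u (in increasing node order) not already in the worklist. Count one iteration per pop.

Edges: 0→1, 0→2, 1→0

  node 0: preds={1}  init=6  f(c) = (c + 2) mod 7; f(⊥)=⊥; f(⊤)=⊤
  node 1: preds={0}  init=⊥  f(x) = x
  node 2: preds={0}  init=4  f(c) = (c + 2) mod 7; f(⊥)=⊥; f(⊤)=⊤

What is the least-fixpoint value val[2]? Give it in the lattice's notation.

⊤

Worklist (7 pops):
  #1 pop 0: in=⊥ → 6 (no change)
  #2 pop 1: in=6 → 6 (was ⊥); enqueue [0]
  #3 pop 2: in=6 → ⊤ (was 4); enqueue []
  #4 pop 0: in=6 → ⊤ (was 6); enqueue [1,2]
  #5 pop 1: in=⊤ → ⊤ (was 6); enqueue [0]
  #6 pop 2: in=⊤ → ⊤ (no change)
  #7 pop 0: in=⊤ → ⊤ (no change)

Fixpoint:
  val[0] = ⊤
  val[1] = ⊤
  val[2] = ⊤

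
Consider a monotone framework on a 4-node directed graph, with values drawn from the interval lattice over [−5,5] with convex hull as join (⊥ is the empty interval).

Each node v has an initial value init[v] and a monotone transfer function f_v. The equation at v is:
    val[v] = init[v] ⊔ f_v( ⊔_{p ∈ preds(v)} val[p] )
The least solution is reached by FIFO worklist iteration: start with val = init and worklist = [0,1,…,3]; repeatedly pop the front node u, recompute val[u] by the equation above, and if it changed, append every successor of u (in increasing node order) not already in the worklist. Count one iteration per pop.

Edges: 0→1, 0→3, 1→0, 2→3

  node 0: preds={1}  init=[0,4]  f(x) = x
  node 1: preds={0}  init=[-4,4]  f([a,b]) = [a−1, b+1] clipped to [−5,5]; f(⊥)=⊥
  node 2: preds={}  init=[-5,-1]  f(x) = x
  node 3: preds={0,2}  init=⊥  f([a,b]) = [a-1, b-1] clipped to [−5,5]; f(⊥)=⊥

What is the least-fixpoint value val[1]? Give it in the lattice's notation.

[-5,5]

Trace (7 dequeues):
  [1] u=0 | in [-4,4] | out [-4,4] | prev [0,4] | push {}
  [2] u=1 | in [-4,4] | out [-5,5] | prev [-4,4] | push {0}
  [3] u=2 | in ⊥ | out [-5,-1] | ==
  [4] u=3 | in [-5,4] | out [-5,3] | prev ⊥ | push {}
  [5] u=0 | in [-5,5] | out [-5,5] | prev [-4,4] | push {1,3}
  [6] u=1 | in [-5,5] | out [-5,5] | ==
  [7] u=3 | in [-5,5] | out [-5,4] | prev [-5,3] | push {}

Converged values:
  [0] [-5,5]
  [1] [-5,5]
  [2] [-5,-1]
  [3] [-5,4]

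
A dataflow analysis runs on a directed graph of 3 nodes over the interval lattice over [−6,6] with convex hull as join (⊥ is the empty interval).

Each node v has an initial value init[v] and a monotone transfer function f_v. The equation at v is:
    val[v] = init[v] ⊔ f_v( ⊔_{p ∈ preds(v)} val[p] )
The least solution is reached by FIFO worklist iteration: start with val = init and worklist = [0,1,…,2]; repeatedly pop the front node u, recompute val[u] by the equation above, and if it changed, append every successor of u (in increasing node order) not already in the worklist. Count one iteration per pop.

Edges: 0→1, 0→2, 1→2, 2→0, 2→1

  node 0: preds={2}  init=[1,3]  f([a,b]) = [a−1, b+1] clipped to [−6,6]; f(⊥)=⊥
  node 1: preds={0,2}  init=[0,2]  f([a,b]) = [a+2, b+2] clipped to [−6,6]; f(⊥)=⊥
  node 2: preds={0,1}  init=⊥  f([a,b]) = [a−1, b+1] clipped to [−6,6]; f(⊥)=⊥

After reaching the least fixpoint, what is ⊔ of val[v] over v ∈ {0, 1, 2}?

Trace (14 dequeues):
  [1] u=0 | in ⊥ | out [1,3] | ==
  [2] u=1 | in [1,3] | out [0,5] | prev [0,2] | push {}
  [3] u=2 | in [0,5] | out [-1,6] | prev ⊥ | push {0,1}
  [4] u=0 | in [-1,6] | out [-2,6] | prev [1,3] | push {2}
  [5] u=1 | in [-2,6] | out [0,6] | prev [0,5] | push {}
  [6] u=2 | in [-2,6] | out [-3,6] | prev [-1,6] | push {0,1}
  [7] u=0 | in [-3,6] | out [-4,6] | prev [-2,6] | push {2}
  [8] u=1 | in [-4,6] | out [-2,6] | prev [0,6] | push {}
  [9] u=2 | in [-4,6] | out [-5,6] | prev [-3,6] | push {0,1}
  [10] u=0 | in [-5,6] | out [-6,6] | prev [-4,6] | push {2}
  [11] u=1 | in [-6,6] | out [-4,6] | prev [-2,6] | push {}
  [12] u=2 | in [-6,6] | out [-6,6] | prev [-5,6] | push {0,1}
  [13] u=0 | in [-6,6] | out [-6,6] | ==
  [14] u=1 | in [-6,6] | out [-4,6] | ==

Converged values:
  [0] [-6,6]
  [1] [-4,6]
  [2] [-6,6]

[-6,6]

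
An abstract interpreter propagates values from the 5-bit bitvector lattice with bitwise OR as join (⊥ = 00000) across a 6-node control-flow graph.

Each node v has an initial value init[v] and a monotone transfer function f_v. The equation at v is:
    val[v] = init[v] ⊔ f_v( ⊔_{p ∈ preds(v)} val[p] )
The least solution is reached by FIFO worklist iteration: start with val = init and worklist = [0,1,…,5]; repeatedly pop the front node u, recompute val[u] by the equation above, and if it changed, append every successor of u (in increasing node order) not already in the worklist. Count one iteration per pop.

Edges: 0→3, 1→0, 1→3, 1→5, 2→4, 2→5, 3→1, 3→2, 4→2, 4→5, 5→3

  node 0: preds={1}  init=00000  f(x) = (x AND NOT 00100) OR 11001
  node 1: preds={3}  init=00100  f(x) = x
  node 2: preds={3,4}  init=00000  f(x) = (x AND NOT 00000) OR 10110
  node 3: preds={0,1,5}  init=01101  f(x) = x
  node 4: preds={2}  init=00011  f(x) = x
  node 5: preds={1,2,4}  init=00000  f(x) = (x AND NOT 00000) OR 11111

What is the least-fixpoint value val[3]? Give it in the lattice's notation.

Iteration log — 17 steps:
  step 1. node 0  ⊔preds=00100  new=11001  old=00000  +wl: 
  step 2. node 1  ⊔preds=01101  new=01101  old=00100  +wl: 0
  step 3. node 2  ⊔preds=01111  new=11111  old=00000  +wl: 
  step 4. node 3  ⊔preds=11101  new=11101  old=01101  +wl: 1,2
  step 5. node 4  ⊔preds=11111  new=11111  old=00011  +wl: 
  step 6. node 5  ⊔preds=11111  new=11111  old=00000  +wl: 3
  step 7. node 0  ⊔preds=01101  new=11001  stable
  step 8. node 1  ⊔preds=11101  new=11101  old=01101  +wl: 0,5
  step 9. node 2  ⊔preds=11111  new=11111  stable
  step 10. node 3  ⊔preds=11111  new=11111  old=11101  +wl: 1,2
  step 11. node 0  ⊔preds=11101  new=11001  stable
  step 12. node 5  ⊔preds=11111  new=11111  stable
  step 13. node 1  ⊔preds=11111  new=11111  old=11101  +wl: 0,3,5
  step 14. node 2  ⊔preds=11111  new=11111  stable
  step 15. node 0  ⊔preds=11111  new=11011  old=11001  +wl: 
  step 16. node 3  ⊔preds=11111  new=11111  stable
  step 17. node 5  ⊔preds=11111  new=11111  stable

Least fixpoint reached:
  node 0: 11011
  node 1: 11111
  node 2: 11111
  node 3: 11111
  node 4: 11111
  node 5: 11111

11111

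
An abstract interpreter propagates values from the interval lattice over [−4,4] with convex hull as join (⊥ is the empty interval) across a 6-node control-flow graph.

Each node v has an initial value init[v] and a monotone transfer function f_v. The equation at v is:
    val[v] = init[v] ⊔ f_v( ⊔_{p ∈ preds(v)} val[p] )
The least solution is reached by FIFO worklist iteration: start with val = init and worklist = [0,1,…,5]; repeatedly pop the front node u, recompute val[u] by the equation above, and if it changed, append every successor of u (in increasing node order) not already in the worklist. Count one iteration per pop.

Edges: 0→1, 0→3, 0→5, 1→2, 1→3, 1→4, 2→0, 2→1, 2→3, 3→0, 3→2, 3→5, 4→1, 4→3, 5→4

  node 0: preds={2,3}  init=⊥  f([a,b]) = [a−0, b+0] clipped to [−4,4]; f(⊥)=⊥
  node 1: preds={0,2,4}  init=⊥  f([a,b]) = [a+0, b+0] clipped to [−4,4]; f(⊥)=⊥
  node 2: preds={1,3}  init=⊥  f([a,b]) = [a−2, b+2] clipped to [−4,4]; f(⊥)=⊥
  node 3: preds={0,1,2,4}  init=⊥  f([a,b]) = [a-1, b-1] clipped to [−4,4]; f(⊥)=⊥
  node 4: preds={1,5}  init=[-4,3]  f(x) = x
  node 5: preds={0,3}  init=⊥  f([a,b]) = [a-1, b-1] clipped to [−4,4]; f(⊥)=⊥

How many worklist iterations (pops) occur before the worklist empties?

Worklist (14 pops):
  #1 pop 0: in=⊥ → ⊥ (no change)
  #2 pop 1: in=[-4,3] → [-4,3] (was ⊥); enqueue []
  #3 pop 2: in=[-4,3] → [-4,4] (was ⊥); enqueue [0,1]
  #4 pop 3: in=[-4,4] → [-4,3] (was ⊥); enqueue [2]
  #5 pop 4: in=[-4,3] → [-4,3] (no change)
  #6 pop 5: in=[-4,3] → [-4,2] (was ⊥); enqueue [4]
  #7 pop 0: in=[-4,4] → [-4,4] (was ⊥); enqueue [3,5]
  #8 pop 1: in=[-4,4] → [-4,4] (was [-4,3]); enqueue []
  #9 pop 2: in=[-4,4] → [-4,4] (no change)
  #10 pop 4: in=[-4,4] → [-4,4] (was [-4,3]); enqueue [1]
  #11 pop 3: in=[-4,4] → [-4,3] (no change)
  #12 pop 5: in=[-4,4] → [-4,3] (was [-4,2]); enqueue [4]
  #13 pop 1: in=[-4,4] → [-4,4] (no change)
  #14 pop 4: in=[-4,4] → [-4,4] (no change)

Fixpoint:
  val[0] = [-4,4]
  val[1] = [-4,4]
  val[2] = [-4,4]
  val[3] = [-4,3]
  val[4] = [-4,4]
  val[5] = [-4,3]

14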